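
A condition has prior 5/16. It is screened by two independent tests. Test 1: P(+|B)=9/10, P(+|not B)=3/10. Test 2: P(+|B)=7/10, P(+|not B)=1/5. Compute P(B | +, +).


After test 1: P(+) = 9/10*5/16 + 3/10*11/16 = 39/80
P(B|+) = (9/32)/(39/80) = 15/26
After test 2 (use post1 as new prior): P(+) = 7/10*15/26 + 1/5*11/26 = 127/260
P(B|+,+) = (21/52)/(127/260) = 105/127

105/127


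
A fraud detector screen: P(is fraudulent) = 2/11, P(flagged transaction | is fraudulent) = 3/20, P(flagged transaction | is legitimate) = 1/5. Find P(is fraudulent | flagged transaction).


P(A) = P(A|B)P(B) + P(A|B')P(B') = 3/20*2/11 + 1/5*9/11 = 21/110
P(B|A) = P(A|B)P(B)/P(A) = (3/110)/(21/110) = 1/7

1/7


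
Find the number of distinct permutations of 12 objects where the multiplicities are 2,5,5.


12! = 479001600
Denominator: 2!=2 * 5!=120 * 5!=120
Coefficient = 479001600 / 28800 = 16632

16632


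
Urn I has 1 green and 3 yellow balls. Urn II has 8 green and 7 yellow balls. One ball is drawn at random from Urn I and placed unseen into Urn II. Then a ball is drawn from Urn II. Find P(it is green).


P(transfer green) = 1/4; P(transfer yellow) = 3/4
If green transferred: Urn II has 9 green of 16, so P(green|green moved) = 9/16
If yellow transferred: Urn II has 8 green of 16, so P(green|yellow moved) = 1/2
By total probability: P(green) = 1/4*9/16 + 3/4*1/2 = 33/64

33/64


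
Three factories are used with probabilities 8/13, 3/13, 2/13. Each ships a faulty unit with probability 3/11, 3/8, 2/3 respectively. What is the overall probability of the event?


P(A) = P(A|B1)P(B1) + P(A|B2)P(B2) + P(A|B3)P(B3)
= 3/11*8/13 + 3/8*3/13 + 2/3*2/13
= 24/143 + 9/104 + 4/39 = 1225/3432

1225/3432


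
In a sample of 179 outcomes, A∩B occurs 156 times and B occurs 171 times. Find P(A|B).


P(A|B) = P(A∩B)/P(B) = (156/179)/(171/179) = 156/171 = 52/57

52/57


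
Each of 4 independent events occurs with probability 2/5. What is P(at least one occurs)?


P(at least one) = 1 - P(none)
P(none) = (1 - 2/5)^4 = (3/5)^4 = 81/625
P(at least one) = 1 - 81/625 = 544/625

544/625


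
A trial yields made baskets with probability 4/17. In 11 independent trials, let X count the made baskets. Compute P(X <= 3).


P(X<=3) = P(X=0) + P(X=1) + P(X=2) + P(X=3)
= 1792160394037/34271896307633 + 6065773641356/34271896307633 + 9331959448240/34271896307633 + 8614116413760/34271896307633
= 25804009897393/34271896307633

25804009897393/34271896307633


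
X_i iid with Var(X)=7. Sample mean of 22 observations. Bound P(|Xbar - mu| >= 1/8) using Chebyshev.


Var(Xbar) = Var(X)/n = 7/22
Chebyshev: P(|Xbar-mu| >= 1/8) <= Var(Xbar)/(1/8)^2 = (7/22)/(1/64) = 224/11
Bound exceeds 1, so trivial bound: 1

1


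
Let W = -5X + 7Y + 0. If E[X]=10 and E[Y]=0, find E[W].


E[-5X + 7Y + 0] = -5*E[X] + 7*E[Y] + 0
= (-5)*(10) + (7)*(0) + (0)
= -50 + 0 + 0 = -50

-50


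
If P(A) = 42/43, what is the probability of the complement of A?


P(A') = 1 - P(A) = 1 - 42/43 = 1/43

1/43


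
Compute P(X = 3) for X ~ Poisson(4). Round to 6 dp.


P(X=3) = e^(-4) * 4^3 / 3!
≈ 0.01831563889 * 64 / 6
≈ 0.195367

0.195367


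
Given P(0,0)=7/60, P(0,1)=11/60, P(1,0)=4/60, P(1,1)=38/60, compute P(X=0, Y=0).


Read from table: P(X=0, Y=0) = 7/60

7/60


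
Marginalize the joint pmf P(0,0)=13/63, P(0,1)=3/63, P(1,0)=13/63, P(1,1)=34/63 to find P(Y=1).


P(Y=1) = P(0,1)+P(1,1) = 3/63 + 34/63 = 37/63

37/63


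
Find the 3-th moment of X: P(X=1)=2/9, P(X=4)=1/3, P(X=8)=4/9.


E[X^3] = sum(x^3 * P(x))
= 1*2/9 + 64*1/3 + 512*4/9
= 2242/9

2242/9


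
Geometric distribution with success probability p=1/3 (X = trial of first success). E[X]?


For geometric (trials until first success), E[X] = 1/p = 1/(1/3) = 3

3


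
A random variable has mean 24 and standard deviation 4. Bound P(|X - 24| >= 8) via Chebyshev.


k = 8/4 = 2
Chebyshev: P(|X-mu| >= k*sigma) <= 1/k^2 = 1/2^2 = 1/4

1/4


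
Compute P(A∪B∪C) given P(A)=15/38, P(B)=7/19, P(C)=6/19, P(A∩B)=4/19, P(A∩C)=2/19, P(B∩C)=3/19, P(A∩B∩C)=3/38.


P(A∪B∪C) = P(A)+P(B)+P(C) - P(AB)-P(AC)-P(BC) + P(ABC)
= 15/38+7/19+6/19 - 4/19-2/19-3/19 + 3/38
= 13/19

13/19


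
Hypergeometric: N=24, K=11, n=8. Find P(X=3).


P(X=3) = C(11,3)*C(13,5) / C(24,8)
= 165*1287 / 735471
= 212355/735471 = 2145/7429

2145/7429


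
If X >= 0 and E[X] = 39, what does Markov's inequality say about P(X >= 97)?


Markov: P(X >= a) <= E[X]/a
P(X >= 97) <= 39/97

39/97


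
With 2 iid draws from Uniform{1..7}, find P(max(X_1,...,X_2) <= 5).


P(max <= 5) = P(all X_i <= 5) = (P(X_1 <= 5))^2
= (5/7)^2 = 25/49

25/49


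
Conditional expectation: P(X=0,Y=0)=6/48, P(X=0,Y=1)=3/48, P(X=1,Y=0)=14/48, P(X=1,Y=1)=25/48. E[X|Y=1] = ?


P(Y=1) = 28/48
E[X|Y=1] = (0*3 + 1*25)/28 = 25/28

25/28


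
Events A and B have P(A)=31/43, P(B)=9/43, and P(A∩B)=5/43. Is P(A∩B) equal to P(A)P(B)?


P(A)*P(B) = 31/43*9/43 = 279/1849
P(A∩B) = 5/43 != 279/1849, so not independent

No, A and B are not independent


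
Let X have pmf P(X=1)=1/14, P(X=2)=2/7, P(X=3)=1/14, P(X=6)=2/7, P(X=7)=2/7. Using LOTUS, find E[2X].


E[2X] = sum(g(x)*P(x))
= 2*1/14 + 4*2/7 + 6*1/14 + 12*2/7 + 14*2/7
= 64/7

64/7


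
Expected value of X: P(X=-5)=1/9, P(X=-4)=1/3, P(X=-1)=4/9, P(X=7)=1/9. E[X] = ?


E[X] = sum(x * P(x))
= -5*1/9 - 4*1/3 - 1*4/9 + 7*1/9
= -14/9

-14/9


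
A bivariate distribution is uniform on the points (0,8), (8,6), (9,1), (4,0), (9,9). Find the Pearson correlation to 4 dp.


Cov(X,Y) = -1.2000, Var(X) = 12.4000, Var(Y) = 13.3600
rho = Cov/(sqrt(VarX)*sqrt(VarY)) = -0.0932

-0.0932


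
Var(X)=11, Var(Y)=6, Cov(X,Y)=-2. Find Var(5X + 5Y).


Var(5X + 5Y) = 5^2*Var(X) + 5^2*Var(Y) + 2*5*5*Cov(X,Y)
= 25*11 + 25*6 + 50*(-2)
= 275 + 150 - 100 = 325

325


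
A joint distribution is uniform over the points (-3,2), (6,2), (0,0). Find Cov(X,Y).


E[X]=1, E[Y]=4/3, E[XY]=2
Cov(X,Y) = E[XY] - E[X]E[Y] = 2 - 1*4/3 = 2/3

2/3


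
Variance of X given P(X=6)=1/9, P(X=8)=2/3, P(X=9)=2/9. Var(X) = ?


E[X] = 8, E[X^2] = 194/3
Var(X) = E[X^2] - (E[X])^2 = 194/3 - (8)^2 = 2/3

2/3


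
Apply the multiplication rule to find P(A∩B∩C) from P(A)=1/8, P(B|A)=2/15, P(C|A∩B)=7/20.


P(A∩B∩C) = P(A) * P(B|A) * P(C|A∩B)
= 1/8 * 2/15 * 7/20
= 1/60 * 7/20 = 7/1200

7/1200


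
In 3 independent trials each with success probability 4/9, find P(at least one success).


P(at least one) = 1 - P(none)
P(none) = (1 - 4/9)^3 = (5/9)^3 = 125/729
P(at least one) = 1 - 125/729 = 604/729

604/729


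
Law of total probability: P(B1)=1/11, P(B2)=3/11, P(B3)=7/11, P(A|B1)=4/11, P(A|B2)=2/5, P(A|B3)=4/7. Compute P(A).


P(A) = P(A|B1)P(B1) + P(A|B2)P(B2) + P(A|B3)P(B3)
= 4/11*1/11 + 2/5*3/11 + 4/7*7/11
= 4/121 + 6/55 + 4/11 = 306/605

306/605


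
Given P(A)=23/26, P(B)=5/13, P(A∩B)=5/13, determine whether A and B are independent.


P(A)*P(B) = 23/26*5/13 = 115/338
P(A∩B) = 5/13 != 115/338, so not independent

No, A and B are not independent


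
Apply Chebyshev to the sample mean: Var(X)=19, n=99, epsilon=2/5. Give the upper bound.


Var(Xbar) = Var(X)/n = 19/99
Chebyshev: P(|Xbar-mu| >= 2/5) <= Var(Xbar)/(2/5)^2 = (19/99)/(4/25) = 475/396
Bound exceeds 1, so trivial bound: 1

1


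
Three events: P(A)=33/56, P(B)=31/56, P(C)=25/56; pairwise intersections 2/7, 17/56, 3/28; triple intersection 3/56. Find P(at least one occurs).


P(A∪B∪C) = P(A)+P(B)+P(C) - P(AB)-P(AC)-P(BC) + P(ABC)
= 33/56+31/56+25/56 - 2/7-17/56-3/28 + 3/56
= 53/56

53/56


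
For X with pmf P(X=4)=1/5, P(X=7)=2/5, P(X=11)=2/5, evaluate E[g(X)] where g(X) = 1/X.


E[1/X] = sum(g(x)*P(x))
= 1/4*1/5 + 1/7*2/5 + 1/11*2/5
= 221/1540

221/1540


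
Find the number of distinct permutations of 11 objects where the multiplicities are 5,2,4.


11! = 39916800
Denominator: 5!=120 * 2!=2 * 4!=24
Coefficient = 39916800 / 5760 = 6930

6930


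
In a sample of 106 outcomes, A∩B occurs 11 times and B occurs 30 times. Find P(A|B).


P(A|B) = P(A∩B)/P(B) = (11/106)/(30/106) = 11/30

11/30


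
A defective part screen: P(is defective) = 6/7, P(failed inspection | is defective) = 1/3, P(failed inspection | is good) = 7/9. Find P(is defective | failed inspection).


P(A) = P(A|B)P(B) + P(A|B')P(B') = 1/3*6/7 + 7/9*1/7 = 25/63
P(B|A) = P(A|B)P(B)/P(A) = (2/7)/(25/63) = 18/25

18/25


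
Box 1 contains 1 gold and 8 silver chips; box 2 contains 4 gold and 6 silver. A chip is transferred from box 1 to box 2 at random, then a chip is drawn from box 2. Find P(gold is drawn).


P(transfer gold) = 1/9; P(transfer silver) = 8/9
If gold transferred: Urn II has 5 gold of 11, so P(gold|gold moved) = 5/11
If silver transferred: Urn II has 4 gold of 11, so P(gold|silver moved) = 4/11
By total probability: P(gold) = 1/9*5/11 + 8/9*4/11 = 37/99

37/99


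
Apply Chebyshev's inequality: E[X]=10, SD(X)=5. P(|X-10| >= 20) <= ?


k = 20/5 = 4
Chebyshev: P(|X-mu| >= k*sigma) <= 1/k^2 = 1/4^2 = 1/16

1/16


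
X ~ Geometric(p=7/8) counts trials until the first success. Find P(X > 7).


P(X > 7) = P(first 7 trials all fail) = (1-p)^7 = (1/8)^7 = 1/2097152

1/2097152


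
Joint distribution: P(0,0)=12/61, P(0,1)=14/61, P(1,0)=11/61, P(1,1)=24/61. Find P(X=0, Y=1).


Read from table: P(X=0, Y=1) = 14/61

14/61


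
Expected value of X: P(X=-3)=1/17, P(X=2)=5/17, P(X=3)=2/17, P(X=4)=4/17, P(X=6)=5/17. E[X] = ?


E[X] = sum(x * P(x))
= -3*1/17 + 2*5/17 + 3*2/17 + 4*4/17 + 6*5/17
= 59/17

59/17


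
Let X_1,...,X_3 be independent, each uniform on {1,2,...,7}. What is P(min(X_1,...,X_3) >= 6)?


P(min >= 6) = P(all X_i >= 6) = (P(X_1 >= 6))^3
= (2/7)^3 = 8/343

8/343


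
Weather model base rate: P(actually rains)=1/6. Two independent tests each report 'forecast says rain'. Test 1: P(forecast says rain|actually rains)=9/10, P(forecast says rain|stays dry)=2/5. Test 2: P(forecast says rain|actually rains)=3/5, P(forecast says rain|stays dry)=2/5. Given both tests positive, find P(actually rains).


After test 1: P(+) = 9/10*1/6 + 2/5*5/6 = 29/60
P(B|+) = (3/20)/(29/60) = 9/29
After test 2 (use post1 as new prior): P(+) = 3/5*9/29 + 2/5*20/29 = 67/145
P(B|+,+) = (27/145)/(67/145) = 27/67

27/67


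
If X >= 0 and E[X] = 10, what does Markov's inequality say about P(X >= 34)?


Markov: P(X >= a) <= E[X]/a
P(X >= 34) <= 10/34 = 5/17

5/17


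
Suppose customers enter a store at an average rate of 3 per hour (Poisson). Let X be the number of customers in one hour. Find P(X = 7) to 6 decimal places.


P(X=7) = e^(-3) * 3^7 / 7!
≈ 0.04978706837 * 2187 / 5040
≈ 0.021604

0.021604


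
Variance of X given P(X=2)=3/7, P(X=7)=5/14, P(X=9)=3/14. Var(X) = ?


E[X] = 37/7, E[X^2] = 256/7
Var(X) = E[X^2] - (E[X])^2 = 256/7 - (37/7)^2 = 423/49

423/49


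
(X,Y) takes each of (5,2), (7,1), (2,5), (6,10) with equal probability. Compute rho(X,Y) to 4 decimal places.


Cov(X,Y) = -0.7500, Var(X) = 3.5000, Var(Y) = 12.2500
rho = Cov/(sqrt(VarX)*sqrt(VarY)) = -0.1145

-0.1145


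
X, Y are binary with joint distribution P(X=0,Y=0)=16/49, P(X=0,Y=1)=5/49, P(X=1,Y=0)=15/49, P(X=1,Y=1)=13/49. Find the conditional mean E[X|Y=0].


P(Y=0) = 31/49
E[X|Y=0] = (0*16 + 1*15)/31 = 15/31

15/31


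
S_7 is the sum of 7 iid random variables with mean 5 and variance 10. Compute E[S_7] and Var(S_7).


E[S_n] = n*mu = 7*5 = 35
Var(S_n) = n*sigma^2 = 7*10 = 70

E[S_7]=35, Var(S_7)=70


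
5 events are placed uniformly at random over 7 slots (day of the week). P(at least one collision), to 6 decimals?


P(all different) = prod((7-i)/7 for i=0..4) = 0.149938
P(at least one match) = 1 - 0.149938 = 0.850062

0.850062


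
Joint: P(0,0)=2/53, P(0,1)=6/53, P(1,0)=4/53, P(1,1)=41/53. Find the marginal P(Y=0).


P(Y=0) = P(0,0)+P(1,0) = 2/53 + 4/53 = 6/53

6/53


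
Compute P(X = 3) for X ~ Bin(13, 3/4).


P(X=3) = C(13,3) * p^3 * (1-p)^10
= 286 * 27/64 * 1/1048576
= 3861/33554432

3861/33554432


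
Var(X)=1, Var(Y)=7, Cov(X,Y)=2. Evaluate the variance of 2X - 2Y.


Var(2X - 2Y) = 2^2*Var(X) + (-2)^2*Var(Y) + 2*2*(-2)*Cov(X,Y)
= 4*1 + 4*7 - 8*2
= 4 + 28 - 16 = 16

16


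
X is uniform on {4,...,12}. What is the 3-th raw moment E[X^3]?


E[X^3] = (1/9) * sum(x^3 for x=4..12)
= 6048/9 = 672

672


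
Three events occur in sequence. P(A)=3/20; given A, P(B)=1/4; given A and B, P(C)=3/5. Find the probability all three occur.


P(A∩B∩C) = P(A) * P(B|A) * P(C|A∩B)
= 3/20 * 1/4 * 3/5
= 3/80 * 3/5 = 9/400

9/400


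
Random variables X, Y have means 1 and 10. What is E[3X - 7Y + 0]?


E[3X - 7Y + 0] = 3*E[X] - 7*E[Y] + 0
= (3)*(1) + (-7)*(10) + (0)
= 3 - 70 + 0 = -67

-67


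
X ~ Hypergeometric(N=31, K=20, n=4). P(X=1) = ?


P(X=1) = C(20,1)*C(11,3) / C(31,4)
= 20*165 / 31465
= 3300/31465 = 660/6293

660/6293


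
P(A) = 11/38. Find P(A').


P(A') = 1 - P(A) = 1 - 11/38 = 27/38

27/38


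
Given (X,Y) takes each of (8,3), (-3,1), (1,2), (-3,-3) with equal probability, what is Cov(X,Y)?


E[X]=3/4, E[Y]=3/4, E[XY]=8
Cov(X,Y) = E[XY] - E[X]E[Y] = 8 - 3/4*3/4 = 119/16

119/16


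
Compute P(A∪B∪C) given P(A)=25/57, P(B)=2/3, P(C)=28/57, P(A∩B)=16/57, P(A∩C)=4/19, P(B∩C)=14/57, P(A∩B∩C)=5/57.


P(A∪B∪C) = P(A)+P(B)+P(C) - P(AB)-P(AC)-P(BC) + P(ABC)
= 25/57+2/3+28/57 - 16/57-4/19-14/57 + 5/57
= 18/19

18/19


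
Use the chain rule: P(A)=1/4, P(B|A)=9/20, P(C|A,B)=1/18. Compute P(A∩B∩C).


P(A∩B∩C) = P(A) * P(B|A) * P(C|A∩B)
= 1/4 * 9/20 * 1/18
= 9/80 * 1/18 = 1/160

1/160


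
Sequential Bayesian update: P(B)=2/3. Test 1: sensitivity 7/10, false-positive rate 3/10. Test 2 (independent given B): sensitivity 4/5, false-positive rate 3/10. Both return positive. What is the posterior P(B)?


After test 1: P(+) = 7/10*2/3 + 3/10*1/3 = 17/30
P(B|+) = (7/15)/(17/30) = 14/17
After test 2 (use post1 as new prior): P(+) = 4/5*14/17 + 3/10*3/17 = 121/170
P(B|+,+) = (56/85)/(121/170) = 112/121

112/121


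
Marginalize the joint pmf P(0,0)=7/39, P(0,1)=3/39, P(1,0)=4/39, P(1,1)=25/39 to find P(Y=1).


P(Y=1) = P(0,1)+P(1,1) = 3/39 + 25/39 = 28/39

28/39


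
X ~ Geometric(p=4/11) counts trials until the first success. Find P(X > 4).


P(X > 4) = P(first 4 trials all fail) = (1-p)^4 = (7/11)^4 = 2401/14641

2401/14641


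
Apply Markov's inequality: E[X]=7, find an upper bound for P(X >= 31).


Markov: P(X >= a) <= E[X]/a
P(X >= 31) <= 7/31

7/31


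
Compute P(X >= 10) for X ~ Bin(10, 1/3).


P(X>=10) = P(X=10)
= 1/59049
= 1/59049

1/59049


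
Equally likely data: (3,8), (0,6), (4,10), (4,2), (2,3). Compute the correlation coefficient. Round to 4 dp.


Cov(X,Y) = 0.5200, Var(X) = 2.2400, Var(Y) = 8.9600
rho = Cov/(sqrt(VarX)*sqrt(VarY)) = 0.1161

0.1161


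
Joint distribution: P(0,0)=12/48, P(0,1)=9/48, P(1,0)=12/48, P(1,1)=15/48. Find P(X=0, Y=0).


Read from table: P(X=0, Y=0) = 12/48 = 1/4

1/4


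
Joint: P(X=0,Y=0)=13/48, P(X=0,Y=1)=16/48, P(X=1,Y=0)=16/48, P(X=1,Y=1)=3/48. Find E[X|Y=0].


P(Y=0) = 29/48
E[X|Y=0] = (0*13 + 1*16)/29 = 16/29

16/29


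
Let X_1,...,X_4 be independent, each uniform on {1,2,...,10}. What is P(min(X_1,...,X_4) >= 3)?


P(min >= 3) = P(all X_i >= 3) = (P(X_1 >= 3))^4
= (8/10)^4 = (4/5)^4 = 256/625

256/625


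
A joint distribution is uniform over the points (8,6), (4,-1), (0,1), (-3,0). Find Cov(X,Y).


E[X]=9/4, E[Y]=3/2, E[XY]=11
Cov(X,Y) = E[XY] - E[X]E[Y] = 11 - 9/4*3/2 = 61/8

61/8


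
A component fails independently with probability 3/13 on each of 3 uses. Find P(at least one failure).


P(at least one) = 1 - P(none)
P(none) = (1 - 3/13)^3 = (10/13)^3 = 1000/2197
P(at least one) = 1 - 1000/2197 = 1197/2197

1197/2197


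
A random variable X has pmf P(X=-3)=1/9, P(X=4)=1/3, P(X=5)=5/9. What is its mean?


E[X] = sum(x * P(x))
= -3*1/9 + 4*1/3 + 5*5/9
= 34/9

34/9


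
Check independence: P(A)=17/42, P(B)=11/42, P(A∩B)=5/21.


P(A)*P(B) = 17/42*11/42 = 187/1764
P(A∩B) = 5/21 != 187/1764, so not independent

No, A and B are not independent


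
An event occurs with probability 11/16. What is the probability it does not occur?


P(A') = 1 - P(A) = 1 - 11/16 = 5/16

5/16


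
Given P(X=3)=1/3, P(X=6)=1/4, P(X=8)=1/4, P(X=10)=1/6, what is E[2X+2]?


E[2X+2] = sum(g(x)*P(x))
= 8*1/3 + 14*1/4 + 18*1/4 + 22*1/6
= 43/3

43/3


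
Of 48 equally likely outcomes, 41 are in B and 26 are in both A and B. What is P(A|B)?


P(A|B) = P(A∩B)/P(B) = (26/48)/(41/48) = 26/41

26/41


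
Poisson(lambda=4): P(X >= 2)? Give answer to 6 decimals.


P(X>=2) = 1 - P(X<=1) = 1 - (e^(-4)*4^0/0! + e^(-4)*4^1/1!)
≈ 1 - (0.0183156389 + 0.0732625556)
= 1 - 0.0915781945 = 0.9084218055
≈ 0.908422

0.908422


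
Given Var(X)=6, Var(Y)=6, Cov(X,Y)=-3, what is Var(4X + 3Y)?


Var(4X + 3Y) = 4^2*Var(X) + 3^2*Var(Y) + 2*4*3*Cov(X,Y)
= 16*6 + 9*6 + 24*(-3)
= 96 + 54 - 72 = 78

78


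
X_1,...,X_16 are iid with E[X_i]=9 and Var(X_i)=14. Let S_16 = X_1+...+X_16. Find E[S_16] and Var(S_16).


E[S_n] = n*mu = 16*9 = 144
Var(S_n) = n*sigma^2 = 16*14 = 224

E[S_16]=144, Var(S_16)=224


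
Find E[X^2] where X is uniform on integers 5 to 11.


E[X^2] = (1/7) * sum(x^2 for x=5..11)
= 476/7 = 68

68


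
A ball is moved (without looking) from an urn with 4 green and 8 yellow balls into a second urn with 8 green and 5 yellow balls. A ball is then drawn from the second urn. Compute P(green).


P(transfer green) = 4/12 = 1/3; P(transfer yellow) = 2/3
If green transferred: Urn II has 9 green of 14, so P(green|green moved) = 9/14
If yellow transferred: Urn II has 8 green of 14, so P(green|yellow moved) = 4/7
By total probability: P(green) = 1/3*9/14 + 2/3*4/7 = 25/42

25/42


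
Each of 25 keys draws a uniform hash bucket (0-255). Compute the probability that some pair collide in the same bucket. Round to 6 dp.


P(all different) = prod((256-i)/256 for i=0..24) = 0.297853
P(at least one match) = 1 - 0.297853 = 0.702147

0.702147


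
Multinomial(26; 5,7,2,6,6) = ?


26! = 403291461126605635584000000
Denominator: 5!=120 * 7!=5040 * 2!=2 * 6!=720 * 6!=720
Coefficient = 403291461126605635584000000 / 627056640000 = 643149973065600

643149973065600


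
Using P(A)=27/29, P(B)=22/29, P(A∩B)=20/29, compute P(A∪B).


P(A∪B) = P(A) + P(B) - P(A∩B)
= 27/29 + 22/29 - 20/29 = 1

1


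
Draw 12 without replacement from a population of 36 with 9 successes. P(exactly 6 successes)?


P(X=6) = C(9,6)*C(27,6) / C(36,12)
= 84*296010 / 1251677700
= 24864840/1251677700 = 1518/76415

1518/76415


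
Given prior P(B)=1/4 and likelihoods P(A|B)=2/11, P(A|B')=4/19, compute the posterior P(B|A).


P(A) = P(A|B)P(B) + P(A|B')P(B') = 2/11*1/4 + 4/19*3/4 = 85/418
P(B|A) = P(A|B)P(B)/P(A) = (1/22)/(85/418) = 19/85

19/85


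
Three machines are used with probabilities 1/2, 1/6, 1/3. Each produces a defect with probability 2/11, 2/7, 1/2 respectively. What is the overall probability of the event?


P(A) = P(A|B1)P(B1) + P(A|B2)P(B2) + P(A|B3)P(B3)
= 2/11*1/2 + 2/7*1/6 + 1/2*1/3
= 1/11 + 1/21 + 1/6 = 47/154

47/154


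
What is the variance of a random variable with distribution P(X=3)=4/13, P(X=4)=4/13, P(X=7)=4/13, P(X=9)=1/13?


E[X] = 5, E[X^2] = 29
Var(X) = E[X^2] - (E[X])^2 = 29 - (5)^2 = 4

4


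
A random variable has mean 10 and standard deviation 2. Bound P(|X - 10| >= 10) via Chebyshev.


k = 10/2 = 5
Chebyshev: P(|X-mu| >= k*sigma) <= 1/k^2 = 1/5^2 = 1/25

1/25


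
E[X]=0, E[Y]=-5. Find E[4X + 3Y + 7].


E[4X + 3Y + 7] = 4*E[X] + 3*E[Y] + 7
= (4)*(0) + (3)*(-5) + (7)
= 0 - 15 + 7 = -8

-8


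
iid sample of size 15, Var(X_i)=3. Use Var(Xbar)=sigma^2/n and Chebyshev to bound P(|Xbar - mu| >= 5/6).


Var(Xbar) = Var(X)/n = 3/15
Chebyshev: P(|Xbar-mu| >= 5/6) <= Var(Xbar)/(5/6)^2 = (1/5)/(25/36) = 36/125

36/125


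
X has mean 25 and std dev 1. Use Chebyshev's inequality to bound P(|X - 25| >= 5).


k = 5/1 = 5
Chebyshev: P(|X-mu| >= k*sigma) <= 1/k^2 = 1/5^2 = 1/25

1/25


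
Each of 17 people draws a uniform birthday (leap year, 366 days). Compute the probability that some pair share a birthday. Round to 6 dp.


P(all different) = prod((366-i)/366 for i=0..16) = 0.685712
P(at least one match) = 1 - 0.685712 = 0.314288

0.314288


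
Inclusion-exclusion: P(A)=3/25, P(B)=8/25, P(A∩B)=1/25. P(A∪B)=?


P(A∪B) = P(A) + P(B) - P(A∩B)
= 3/25 + 8/25 - 1/25 = 2/5

2/5


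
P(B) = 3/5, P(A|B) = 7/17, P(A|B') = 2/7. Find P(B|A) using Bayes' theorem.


P(A) = P(A|B)P(B) + P(A|B')P(B') = 7/17*3/5 + 2/7*2/5 = 43/119
P(B|A) = P(A|B)P(B)/P(A) = (21/85)/(43/119) = 147/215

147/215


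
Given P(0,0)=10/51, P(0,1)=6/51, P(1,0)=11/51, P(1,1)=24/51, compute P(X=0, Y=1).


Read from table: P(X=0, Y=1) = 6/51 = 2/17

2/17


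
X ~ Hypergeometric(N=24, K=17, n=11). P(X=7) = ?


P(X=7) = C(17,7)*C(7,4) / C(24,11)
= 19448*35 / 2496144
= 680680/2496144 = 715/2622

715/2622


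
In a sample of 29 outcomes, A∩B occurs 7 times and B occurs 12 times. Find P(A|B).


P(A|B) = P(A∩B)/P(B) = (7/29)/(12/29) = 7/12

7/12


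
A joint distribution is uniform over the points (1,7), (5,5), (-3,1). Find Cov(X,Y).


E[X]=1, E[Y]=13/3, E[XY]=29/3
Cov(X,Y) = E[XY] - E[X]E[Y] = 29/3 - 1*13/3 = 16/3

16/3


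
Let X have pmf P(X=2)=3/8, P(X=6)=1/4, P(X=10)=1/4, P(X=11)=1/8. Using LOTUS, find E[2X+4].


E[2X+4] = sum(g(x)*P(x))
= 8*3/8 + 16*1/4 + 24*1/4 + 26*1/8
= 65/4

65/4


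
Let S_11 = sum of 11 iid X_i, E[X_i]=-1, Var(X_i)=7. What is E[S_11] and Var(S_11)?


E[S_n] = n*mu = 11*-1 = -11
Var(S_n) = n*sigma^2 = 11*7 = 77

E[S_11]=-11, Var(S_11)=77


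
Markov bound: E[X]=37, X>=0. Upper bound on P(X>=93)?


Markov: P(X >= a) <= E[X]/a
P(X >= 93) <= 37/93

37/93


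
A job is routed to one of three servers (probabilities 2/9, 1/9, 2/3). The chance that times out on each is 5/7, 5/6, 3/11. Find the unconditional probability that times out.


P(A) = P(A|B1)P(B1) + P(A|B2)P(B2) + P(A|B3)P(B3)
= 5/7*2/9 + 5/6*1/9 + 3/11*2/3
= 10/63 + 5/54 + 2/11 = 1801/4158

1801/4158


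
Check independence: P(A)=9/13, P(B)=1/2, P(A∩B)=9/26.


P(A)*P(B) = 9/13*1/2 = 9/26
P(A∩B) = 9/26, which equals P(A)P(B), so independent

Yes, A and B are independent


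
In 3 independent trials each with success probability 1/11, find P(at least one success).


P(at least one) = 1 - P(none)
P(none) = (1 - 1/11)^3 = (10/11)^3 = 1000/1331
P(at least one) = 1 - 1000/1331 = 331/1331

331/1331


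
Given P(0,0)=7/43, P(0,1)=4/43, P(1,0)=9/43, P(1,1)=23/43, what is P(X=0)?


P(X=0) = P(0,0)+P(0,1) = 7/43 + 4/43 = 11/43

11/43


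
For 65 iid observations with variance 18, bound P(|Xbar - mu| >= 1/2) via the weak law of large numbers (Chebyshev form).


Var(Xbar) = Var(X)/n = 18/65
Chebyshev: P(|Xbar-mu| >= 1/2) <= Var(Xbar)/(1/2)^2 = (18/65)/(1/4) = 72/65
Bound exceeds 1, so trivial bound: 1

1


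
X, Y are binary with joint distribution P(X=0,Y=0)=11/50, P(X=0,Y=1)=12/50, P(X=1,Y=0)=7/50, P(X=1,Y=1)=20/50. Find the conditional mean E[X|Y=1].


P(Y=1) = 32/50
E[X|Y=1] = (0*12 + 1*20)/32 = 20/32 = 5/8

5/8


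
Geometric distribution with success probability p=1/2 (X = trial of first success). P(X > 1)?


P(X > 1) = P(first 1 trials all fail) = (1-p)^1 = (1/2)^1 = 1/2

1/2


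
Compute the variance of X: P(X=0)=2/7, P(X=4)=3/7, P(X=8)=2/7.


E[X] = 4, E[X^2] = 176/7
Var(X) = E[X^2] - (E[X])^2 = 176/7 - (4)^2 = 64/7

64/7


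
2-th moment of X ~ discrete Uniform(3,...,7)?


E[X^2] = (1/5) * sum(x^2 for x=3..7)
= 135/5 = 27

27


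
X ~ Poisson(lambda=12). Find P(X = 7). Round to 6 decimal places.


P(X=7) = e^(-12) * 12^7 / 7!
≈ 0.000006144212353 * 35831808 / 5040
≈ 0.043682

0.043682


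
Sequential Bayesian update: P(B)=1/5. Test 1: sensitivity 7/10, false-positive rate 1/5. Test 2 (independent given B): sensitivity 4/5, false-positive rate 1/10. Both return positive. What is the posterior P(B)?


After test 1: P(+) = 7/10*1/5 + 1/5*4/5 = 3/10
P(B|+) = (7/50)/(3/10) = 7/15
After test 2 (use post1 as new prior): P(+) = 4/5*7/15 + 1/10*8/15 = 32/75
P(B|+,+) = (28/75)/(32/75) = 7/8

7/8


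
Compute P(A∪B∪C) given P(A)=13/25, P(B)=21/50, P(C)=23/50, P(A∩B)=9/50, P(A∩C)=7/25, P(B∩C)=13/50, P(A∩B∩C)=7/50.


P(A∪B∪C) = P(A)+P(B)+P(C) - P(AB)-P(AC)-P(BC) + P(ABC)
= 13/25+21/50+23/50 - 9/50-7/25-13/50 + 7/50
= 41/50

41/50


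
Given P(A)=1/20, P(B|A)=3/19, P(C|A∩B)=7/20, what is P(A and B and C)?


P(A∩B∩C) = P(A) * P(B|A) * P(C|A∩B)
= 1/20 * 3/19 * 7/20
= 3/380 * 7/20 = 21/7600

21/7600


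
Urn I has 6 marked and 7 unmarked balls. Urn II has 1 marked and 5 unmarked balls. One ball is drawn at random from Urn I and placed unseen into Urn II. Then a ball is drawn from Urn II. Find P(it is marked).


P(transfer marked) = 6/13; P(transfer unmarked) = 7/13
If marked transferred: Urn II has 2 marked of 7, so P(marked|marked moved) = 2/7
If unmarked transferred: Urn II has 1 marked of 7, so P(marked|unmarked moved) = 1/7
By total probability: P(marked) = 6/13*2/7 + 7/13*1/7 = 19/91

19/91


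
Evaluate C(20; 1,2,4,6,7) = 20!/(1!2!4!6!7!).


20! = 2432902008176640000
Denominator: 1!=1 * 2!=2 * 4!=24 * 6!=720 * 7!=5040
Coefficient = 2432902008176640000 / 174182400 = 13967553600

13967553600


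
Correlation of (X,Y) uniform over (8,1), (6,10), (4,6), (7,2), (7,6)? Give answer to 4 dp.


Cov(X,Y) = -2.4000, Var(X) = 1.8400, Var(Y) = 10.4000
rho = Cov/(sqrt(VarX)*sqrt(VarY)) = -0.5486

-0.5486


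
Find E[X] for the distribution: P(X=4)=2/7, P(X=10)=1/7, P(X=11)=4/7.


E[X] = sum(x * P(x))
= 4*2/7 + 10*1/7 + 11*4/7
= 62/7

62/7


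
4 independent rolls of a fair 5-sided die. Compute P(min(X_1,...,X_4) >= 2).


P(min >= 2) = P(all X_i >= 2) = (P(X_1 >= 2))^4
= (4/5)^4 = 256/625

256/625


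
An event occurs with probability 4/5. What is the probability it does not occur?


P(A') = 1 - P(A) = 1 - 4/5 = 1/5

1/5


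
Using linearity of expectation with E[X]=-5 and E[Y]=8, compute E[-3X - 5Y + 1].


E[-3X - 5Y + 1] = -3*E[X] - 5*E[Y] + 1
= (-3)*(-5) + (-5)*(8) + (1)
= 15 - 40 + 1 = -24

-24


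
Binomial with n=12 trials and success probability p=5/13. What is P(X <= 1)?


P(X<=1) = P(X=0) + P(X=1)
= 68719476736/23298085122481 + 515396075520/23298085122481
= 584115552256/23298085122481

584115552256/23298085122481


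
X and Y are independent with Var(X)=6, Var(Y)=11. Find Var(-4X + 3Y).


Independence => Cov(X,Y)=0
Var(-4X + 3Y) = (-4)^2*Var(X) + 3^2*Var(Y)
= 16*6 + 9*11 = 195

195


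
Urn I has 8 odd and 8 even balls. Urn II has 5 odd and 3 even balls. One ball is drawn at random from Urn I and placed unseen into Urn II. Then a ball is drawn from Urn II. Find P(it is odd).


P(transfer odd) = 8/16 = 1/2; P(transfer even) = 1/2
If odd transferred: Urn II has 6 odd of 9, so P(odd|odd moved) = 2/3
If even transferred: Urn II has 5 odd of 9, so P(odd|even moved) = 5/9
By total probability: P(odd) = 1/2*2/3 + 1/2*5/9 = 11/18

11/18


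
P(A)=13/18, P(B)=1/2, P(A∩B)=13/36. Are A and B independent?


P(A)*P(B) = 13/18*1/2 = 13/36
P(A∩B) = 13/36, which equals P(A)P(B), so independent

Yes, A and B are independent


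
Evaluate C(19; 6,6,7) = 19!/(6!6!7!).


19! = 121645100408832000
Denominator: 6!=720 * 6!=720 * 7!=5040
Coefficient = 121645100408832000 / 2612736000 = 46558512

46558512


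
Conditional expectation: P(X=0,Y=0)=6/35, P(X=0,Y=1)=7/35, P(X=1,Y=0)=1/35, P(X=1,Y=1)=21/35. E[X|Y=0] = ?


P(Y=0) = 7/35
E[X|Y=0] = (0*6 + 1*1)/7 = 1/7

1/7


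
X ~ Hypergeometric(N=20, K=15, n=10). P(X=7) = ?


P(X=7) = C(15,7)*C(5,3) / C(20,10)
= 6435*10 / 184756
= 64350/184756 = 225/646

225/646


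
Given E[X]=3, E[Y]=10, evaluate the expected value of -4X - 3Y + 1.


E[-4X - 3Y + 1] = -4*E[X] - 3*E[Y] + 1
= (-4)*(3) + (-3)*(10) + (1)
= -12 - 30 + 1 = -41

-41


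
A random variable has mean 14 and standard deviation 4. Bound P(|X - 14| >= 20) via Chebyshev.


k = 20/4 = 5
Chebyshev: P(|X-mu| >= k*sigma) <= 1/k^2 = 1/5^2 = 1/25

1/25


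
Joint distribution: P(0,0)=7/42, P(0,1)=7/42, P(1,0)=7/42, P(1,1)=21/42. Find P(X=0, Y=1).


Read from table: P(X=0, Y=1) = 7/42 = 1/6

1/6


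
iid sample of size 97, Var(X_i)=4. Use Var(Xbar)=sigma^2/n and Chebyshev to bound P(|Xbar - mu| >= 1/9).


Var(Xbar) = Var(X)/n = 4/97
Chebyshev: P(|Xbar-mu| >= 1/9) <= Var(Xbar)/(1/9)^2 = (4/97)/(1/81) = 324/97
Bound exceeds 1, so trivial bound: 1

1


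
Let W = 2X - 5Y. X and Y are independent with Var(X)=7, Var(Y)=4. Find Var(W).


Independence => Cov(X,Y)=0
Var(2X - 5Y) = 2^2*Var(X) + (-5)^2*Var(Y)
= 4*7 + 25*4 = 128

128


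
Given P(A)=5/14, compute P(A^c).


P(A') = 1 - P(A) = 1 - 5/14 = 9/14

9/14


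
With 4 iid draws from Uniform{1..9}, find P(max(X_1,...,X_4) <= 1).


P(max <= 1) = P(all X_i <= 1) = (P(X_1 <= 1))^4
= (1/9)^4 = 1/6561

1/6561


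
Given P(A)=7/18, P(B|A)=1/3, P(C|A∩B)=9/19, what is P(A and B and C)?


P(A∩B∩C) = P(A) * P(B|A) * P(C|A∩B)
= 7/18 * 1/3 * 9/19
= 7/54 * 9/19 = 7/114

7/114


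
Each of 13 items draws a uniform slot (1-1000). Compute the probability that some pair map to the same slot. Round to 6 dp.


P(all different) = prod((1000-i)/1000 for i=0..12) = 0.924662
P(at least one match) = 1 - 0.924662 = 0.075338

0.075338


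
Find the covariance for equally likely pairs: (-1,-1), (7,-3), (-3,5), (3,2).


E[X]=3/2, E[Y]=3/4, E[XY]=-29/4
Cov(X,Y) = E[XY] - E[X]E[Y] = -29/4 - 3/2*3/4 = -67/8

-67/8


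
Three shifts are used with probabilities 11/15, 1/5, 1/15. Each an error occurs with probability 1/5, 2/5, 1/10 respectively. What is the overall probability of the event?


P(A) = P(A|B1)P(B1) + P(A|B2)P(B2) + P(A|B3)P(B3)
= 1/5*11/15 + 2/5*1/5 + 1/10*1/15
= 11/75 + 2/25 + 1/150 = 7/30

7/30


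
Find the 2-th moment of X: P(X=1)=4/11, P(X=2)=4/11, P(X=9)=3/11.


E[X^2] = sum(x^2 * P(x))
= 1*4/11 + 4*4/11 + 81*3/11
= 263/11

263/11


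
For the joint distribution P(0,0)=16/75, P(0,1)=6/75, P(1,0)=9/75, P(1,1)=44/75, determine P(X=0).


P(X=0) = P(0,0)+P(0,1) = 16/75 + 6/75 = 22/75

22/75


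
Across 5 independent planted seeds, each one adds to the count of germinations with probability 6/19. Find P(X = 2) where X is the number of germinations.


P(X=2) = C(5,2) * p^2 * (1-p)^3
= 10 * 36/361 * 2197/6859
= 790920/2476099

790920/2476099


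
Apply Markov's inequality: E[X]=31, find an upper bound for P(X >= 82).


Markov: P(X >= a) <= E[X]/a
P(X >= 82) <= 31/82

31/82


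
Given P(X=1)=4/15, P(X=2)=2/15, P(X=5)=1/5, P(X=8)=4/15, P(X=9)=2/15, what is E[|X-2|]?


E[|X-2|] = sum(g(x)*P(x))
= 1*4/15 + 0*2/15 + 3*1/5 + 6*4/15 + 7*2/15
= 17/5

17/5


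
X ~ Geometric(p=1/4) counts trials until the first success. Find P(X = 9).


P(X=9) = (1-p)^8 * p = (3/4)^8 * 1/4
= 6561/65536 * 1/4 = 6561/262144

6561/262144


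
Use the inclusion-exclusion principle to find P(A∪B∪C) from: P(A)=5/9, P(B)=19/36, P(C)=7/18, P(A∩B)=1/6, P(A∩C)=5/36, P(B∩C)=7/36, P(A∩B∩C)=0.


P(A∪B∪C) = P(A)+P(B)+P(C) - P(AB)-P(AC)-P(BC) + P(ABC)
= 5/9+19/36+7/18 - 1/6-5/36-7/36 + 0
= 35/36

35/36


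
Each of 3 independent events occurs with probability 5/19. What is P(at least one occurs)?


P(at least one) = 1 - P(none)
P(none) = (1 - 5/19)^3 = (14/19)^3 = 2744/6859
P(at least one) = 1 - 2744/6859 = 4115/6859

4115/6859


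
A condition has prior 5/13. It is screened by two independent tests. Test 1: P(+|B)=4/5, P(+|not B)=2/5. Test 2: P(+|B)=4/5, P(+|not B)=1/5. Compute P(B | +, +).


After test 1: P(+) = 4/5*5/13 + 2/5*8/13 = 36/65
P(B|+) = (4/13)/(36/65) = 5/9
After test 2 (use post1 as new prior): P(+) = 4/5*5/9 + 1/5*4/9 = 8/15
P(B|+,+) = (4/9)/(8/15) = 5/6

5/6


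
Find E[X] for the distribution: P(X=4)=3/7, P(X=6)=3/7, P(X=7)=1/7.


E[X] = sum(x * P(x))
= 4*3/7 + 6*3/7 + 7*1/7
= 37/7

37/7


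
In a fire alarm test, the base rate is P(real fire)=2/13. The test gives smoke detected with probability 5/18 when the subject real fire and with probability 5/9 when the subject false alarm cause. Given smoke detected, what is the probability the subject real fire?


P(A) = P(A|B)P(B) + P(A|B')P(B') = 5/18*2/13 + 5/9*11/13 = 20/39
P(B|A) = P(A|B)P(B)/P(A) = (5/117)/(20/39) = 1/12

1/12


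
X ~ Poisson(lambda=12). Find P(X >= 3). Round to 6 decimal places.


P(X>=3) = 1 - P(X<=2) = 1 - (e^(-12)*12^0/0! + e^(-12)*12^1/1! + e^(-12)*12^2/2!)
≈ 1 - (0.0000061442 + 0.0000737305 + 0.0004423833)
= 1 - 0.0005222580 = 0.9994777420
≈ 0.999478

0.999478


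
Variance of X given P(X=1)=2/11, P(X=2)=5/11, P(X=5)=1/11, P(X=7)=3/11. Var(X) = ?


E[X] = 38/11, E[X^2] = 194/11
Var(X) = E[X^2] - (E[X])^2 = 194/11 - (38/11)^2 = 690/121

690/121


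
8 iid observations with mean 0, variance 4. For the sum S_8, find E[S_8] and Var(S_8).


E[S_n] = n*mu = 8*0 = 0
Var(S_n) = n*sigma^2 = 8*4 = 32

E[S_8]=0, Var(S_8)=32


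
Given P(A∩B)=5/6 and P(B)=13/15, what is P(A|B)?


P(A|B) = P(A∩B)/P(B) = (25/30)/(26/30) = 25/26

25/26


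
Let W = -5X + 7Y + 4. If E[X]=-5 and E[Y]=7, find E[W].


E[-5X + 7Y + 4] = -5*E[X] + 7*E[Y] + 4
= (-5)*(-5) + (7)*(7) + (4)
= 25 + 49 + 4 = 78

78


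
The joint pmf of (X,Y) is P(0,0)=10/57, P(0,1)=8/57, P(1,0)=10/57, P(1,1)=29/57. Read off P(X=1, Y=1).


Read from table: P(X=1, Y=1) = 29/57

29/57


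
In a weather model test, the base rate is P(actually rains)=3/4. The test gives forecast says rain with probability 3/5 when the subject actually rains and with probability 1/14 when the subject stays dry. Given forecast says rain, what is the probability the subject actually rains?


P(A) = P(A|B)P(B) + P(A|B')P(B') = 3/5*3/4 + 1/14*1/4 = 131/280
P(B|A) = P(A|B)P(B)/P(A) = (9/20)/(131/280) = 126/131

126/131


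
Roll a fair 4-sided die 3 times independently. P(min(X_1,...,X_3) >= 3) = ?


P(min >= 3) = P(all X_i >= 3) = (P(X_1 >= 3))^3
= (2/4)^3 = (1/2)^3 = 1/8

1/8


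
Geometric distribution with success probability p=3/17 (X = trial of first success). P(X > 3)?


P(X > 3) = P(first 3 trials all fail) = (1-p)^3 = (14/17)^3 = 2744/4913

2744/4913


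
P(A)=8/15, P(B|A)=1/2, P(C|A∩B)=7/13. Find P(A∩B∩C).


P(A∩B∩C) = P(A) * P(B|A) * P(C|A∩B)
= 8/15 * 1/2 * 7/13
= 4/15 * 7/13 = 28/195

28/195


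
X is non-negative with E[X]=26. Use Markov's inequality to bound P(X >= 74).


Markov: P(X >= a) <= E[X]/a
P(X >= 74) <= 26/74 = 13/37

13/37


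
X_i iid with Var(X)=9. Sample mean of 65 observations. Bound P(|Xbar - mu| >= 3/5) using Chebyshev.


Var(Xbar) = Var(X)/n = 9/65
Chebyshev: P(|Xbar-mu| >= 3/5) <= Var(Xbar)/(3/5)^2 = (9/65)/(9/25) = 5/13

5/13


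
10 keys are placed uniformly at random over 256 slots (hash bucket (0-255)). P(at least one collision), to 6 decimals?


P(all different) = prod((256-i)/256 for i=0..9) = 0.836945
P(at least one match) = 1 - 0.836945 = 0.163055

0.163055


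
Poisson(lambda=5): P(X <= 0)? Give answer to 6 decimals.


P(X<=0) = e^(-5)*5^0/0!
≈ 0.0067379470
≈ 0.006738

0.006738


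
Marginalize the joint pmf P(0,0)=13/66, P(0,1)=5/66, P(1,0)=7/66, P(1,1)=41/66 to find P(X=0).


P(X=0) = P(0,0)+P(0,1) = 13/66 + 5/66 = 18/66 = 3/11

3/11


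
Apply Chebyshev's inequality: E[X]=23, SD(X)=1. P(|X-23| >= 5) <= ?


k = 5/1 = 5
Chebyshev: P(|X-mu| >= k*sigma) <= 1/k^2 = 1/5^2 = 1/25

1/25


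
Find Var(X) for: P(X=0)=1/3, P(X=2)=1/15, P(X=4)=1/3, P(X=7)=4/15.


E[X] = 10/3, E[X^2] = 56/3
Var(X) = E[X^2] - (E[X])^2 = 56/3 - (10/3)^2 = 68/9

68/9


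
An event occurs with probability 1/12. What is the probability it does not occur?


P(A') = 1 - P(A) = 1 - 1/12 = 11/12

11/12


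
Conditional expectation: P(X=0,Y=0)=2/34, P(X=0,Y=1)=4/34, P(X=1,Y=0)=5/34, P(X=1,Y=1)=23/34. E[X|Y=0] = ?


P(Y=0) = 7/34
E[X|Y=0] = (0*2 + 1*5)/7 = 5/7

5/7


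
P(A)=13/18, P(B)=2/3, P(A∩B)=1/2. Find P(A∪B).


P(A∪B) = P(A) + P(B) - P(A∩B)
= 13/18 + 2/3 - 1/2 = 8/9

8/9


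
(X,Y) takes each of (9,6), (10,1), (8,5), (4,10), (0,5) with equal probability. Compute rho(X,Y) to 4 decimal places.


Cov(X,Y) = -4.6800, Var(X) = 13.7600, Var(Y) = 8.2400
rho = Cov/(sqrt(VarX)*sqrt(VarY)) = -0.4395

-0.4395


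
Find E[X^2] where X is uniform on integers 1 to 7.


E[X^2] = (1/7) * sum(x^2 for x=1..7)
= 140/7 = 20

20


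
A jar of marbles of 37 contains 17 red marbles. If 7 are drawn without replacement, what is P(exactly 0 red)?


P(X=0) = C(17,0)*C(20,7) / C(37,7)
= 1*77520 / 10295472
= 77520/10295472 = 95/12617

95/12617


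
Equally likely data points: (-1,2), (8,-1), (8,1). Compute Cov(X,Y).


E[X]=5, E[Y]=2/3, E[XY]=-2/3
Cov(X,Y) = E[XY] - E[X]E[Y] = -2/3 - 5*2/3 = -4

-4


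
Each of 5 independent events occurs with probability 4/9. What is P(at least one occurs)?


P(at least one) = 1 - P(none)
P(none) = (1 - 4/9)^5 = (5/9)^5 = 3125/59049
P(at least one) = 1 - 3125/59049 = 55924/59049

55924/59049


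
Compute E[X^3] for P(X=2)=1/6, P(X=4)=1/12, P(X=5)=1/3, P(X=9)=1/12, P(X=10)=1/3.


E[X^3] = sum(g(x)*P(x))
= 8*1/6 + 64*1/12 + 125*1/3 + 729*1/12 + 1000*1/3
= 5309/12

5309/12


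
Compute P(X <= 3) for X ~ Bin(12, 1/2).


P(X<=3) = P(X=0) + P(X=1) + P(X=2) + P(X=3)
= 1/4096 + 3/1024 + 33/2048 + 55/1024
= 299/4096

299/4096


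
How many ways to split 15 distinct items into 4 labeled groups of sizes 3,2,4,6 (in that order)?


15! = 1307674368000
Denominator: 3!=6 * 2!=2 * 4!=24 * 6!=720
Coefficient = 1307674368000 / 207360 = 6306300

6306300


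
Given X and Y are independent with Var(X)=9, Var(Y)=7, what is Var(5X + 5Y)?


Independence => Cov(X,Y)=0
Var(5X + 5Y) = 5^2*Var(X) + 5^2*Var(Y)
= 25*9 + 25*7 = 400

400


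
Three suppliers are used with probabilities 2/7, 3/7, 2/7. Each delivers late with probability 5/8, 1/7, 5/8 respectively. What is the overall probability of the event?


P(A) = P(A|B1)P(B1) + P(A|B2)P(B2) + P(A|B3)P(B3)
= 5/8*2/7 + 1/7*3/7 + 5/8*2/7
= 5/28 + 3/49 + 5/28 = 41/98

41/98


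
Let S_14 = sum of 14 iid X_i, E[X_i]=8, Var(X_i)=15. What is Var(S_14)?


By independence, Var(S_n) = n*Var(X_1) = 14*15 = 210

210


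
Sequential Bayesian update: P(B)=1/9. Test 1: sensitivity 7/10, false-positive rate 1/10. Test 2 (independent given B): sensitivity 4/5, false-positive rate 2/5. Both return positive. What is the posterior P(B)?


After test 1: P(+) = 7/10*1/9 + 1/10*8/9 = 1/6
P(B|+) = (7/90)/(1/6) = 7/15
After test 2 (use post1 as new prior): P(+) = 4/5*7/15 + 2/5*8/15 = 44/75
P(B|+,+) = (28/75)/(44/75) = 7/11

7/11


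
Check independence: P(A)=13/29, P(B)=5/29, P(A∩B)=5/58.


P(A)*P(B) = 13/29*5/29 = 65/841
P(A∩B) = 5/58 != 65/841, so not independent

No, A and B are not independent


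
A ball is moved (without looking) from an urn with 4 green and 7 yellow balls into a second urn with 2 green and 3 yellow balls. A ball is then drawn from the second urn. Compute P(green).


P(transfer green) = 4/11; P(transfer yellow) = 7/11
If green transferred: Urn II has 3 green of 6, so P(green|green moved) = 1/2
If yellow transferred: Urn II has 2 green of 6, so P(green|yellow moved) = 1/3
By total probability: P(green) = 4/11*1/2 + 7/11*1/3 = 13/33

13/33


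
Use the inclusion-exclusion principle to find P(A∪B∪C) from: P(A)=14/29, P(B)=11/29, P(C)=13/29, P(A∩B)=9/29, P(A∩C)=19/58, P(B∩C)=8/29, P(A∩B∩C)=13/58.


P(A∪B∪C) = P(A)+P(B)+P(C) - P(AB)-P(AC)-P(BC) + P(ABC)
= 14/29+11/29+13/29 - 9/29-19/58-8/29 + 13/58
= 18/29

18/29
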